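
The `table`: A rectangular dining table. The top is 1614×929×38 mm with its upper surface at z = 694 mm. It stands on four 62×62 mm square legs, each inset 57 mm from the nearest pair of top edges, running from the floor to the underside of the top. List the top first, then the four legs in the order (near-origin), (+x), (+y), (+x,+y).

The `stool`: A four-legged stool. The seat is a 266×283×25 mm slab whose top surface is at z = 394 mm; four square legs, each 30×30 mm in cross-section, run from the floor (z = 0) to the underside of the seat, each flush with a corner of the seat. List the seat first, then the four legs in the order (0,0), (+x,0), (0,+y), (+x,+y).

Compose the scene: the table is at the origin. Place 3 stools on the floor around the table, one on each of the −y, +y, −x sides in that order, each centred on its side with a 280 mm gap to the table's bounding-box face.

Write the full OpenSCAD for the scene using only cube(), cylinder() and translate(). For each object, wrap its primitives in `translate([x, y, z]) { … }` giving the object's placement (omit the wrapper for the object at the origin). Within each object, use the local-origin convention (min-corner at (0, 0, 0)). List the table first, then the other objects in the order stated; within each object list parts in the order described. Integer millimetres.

translate([0, 0, 656]) cube([1614, 929, 38]);
translate([57, 57, 0]) cube([62, 62, 656]);
translate([1495, 57, 0]) cube([62, 62, 656]);
translate([57, 810, 0]) cube([62, 62, 656]);
translate([1495, 810, 0]) cube([62, 62, 656]);
translate([674, -563, 0]) {
  translate([0, 0, 369]) cube([266, 283, 25]);
  cube([30, 30, 369]);
  translate([236, 0, 0]) cube([30, 30, 369]);
  translate([0, 253, 0]) cube([30, 30, 369]);
  translate([236, 253, 0]) cube([30, 30, 369]);
}
translate([674, 1209, 0]) {
  translate([0, 0, 369]) cube([266, 283, 25]);
  cube([30, 30, 369]);
  translate([236, 0, 0]) cube([30, 30, 369]);
  translate([0, 253, 0]) cube([30, 30, 369]);
  translate([236, 253, 0]) cube([30, 30, 369]);
}
translate([-546, 323, 0]) {
  translate([0, 0, 369]) cube([266, 283, 25]);
  cube([30, 30, 369]);
  translate([236, 0, 0]) cube([30, 30, 369]);
  translate([0, 253, 0]) cube([30, 30, 369]);
  translate([236, 253, 0]) cube([30, 30, 369]);
}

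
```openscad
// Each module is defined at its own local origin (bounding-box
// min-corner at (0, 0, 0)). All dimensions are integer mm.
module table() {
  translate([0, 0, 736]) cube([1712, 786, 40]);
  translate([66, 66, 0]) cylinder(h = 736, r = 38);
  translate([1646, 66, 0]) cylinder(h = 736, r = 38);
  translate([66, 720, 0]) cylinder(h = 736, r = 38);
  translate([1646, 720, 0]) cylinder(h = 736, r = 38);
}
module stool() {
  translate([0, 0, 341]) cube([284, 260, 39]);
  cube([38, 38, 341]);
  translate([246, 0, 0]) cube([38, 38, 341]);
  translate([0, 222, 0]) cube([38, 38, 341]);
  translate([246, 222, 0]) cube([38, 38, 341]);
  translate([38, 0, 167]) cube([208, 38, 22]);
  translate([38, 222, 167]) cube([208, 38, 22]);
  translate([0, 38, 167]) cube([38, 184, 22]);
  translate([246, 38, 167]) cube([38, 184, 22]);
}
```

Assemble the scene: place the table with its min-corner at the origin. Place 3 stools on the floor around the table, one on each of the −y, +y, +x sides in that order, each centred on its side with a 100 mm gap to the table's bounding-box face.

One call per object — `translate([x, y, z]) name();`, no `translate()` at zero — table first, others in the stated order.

table();
translate([714, -360, 0]) stool();
translate([714, 886, 0]) stool();
translate([1812, 263, 0]) stool();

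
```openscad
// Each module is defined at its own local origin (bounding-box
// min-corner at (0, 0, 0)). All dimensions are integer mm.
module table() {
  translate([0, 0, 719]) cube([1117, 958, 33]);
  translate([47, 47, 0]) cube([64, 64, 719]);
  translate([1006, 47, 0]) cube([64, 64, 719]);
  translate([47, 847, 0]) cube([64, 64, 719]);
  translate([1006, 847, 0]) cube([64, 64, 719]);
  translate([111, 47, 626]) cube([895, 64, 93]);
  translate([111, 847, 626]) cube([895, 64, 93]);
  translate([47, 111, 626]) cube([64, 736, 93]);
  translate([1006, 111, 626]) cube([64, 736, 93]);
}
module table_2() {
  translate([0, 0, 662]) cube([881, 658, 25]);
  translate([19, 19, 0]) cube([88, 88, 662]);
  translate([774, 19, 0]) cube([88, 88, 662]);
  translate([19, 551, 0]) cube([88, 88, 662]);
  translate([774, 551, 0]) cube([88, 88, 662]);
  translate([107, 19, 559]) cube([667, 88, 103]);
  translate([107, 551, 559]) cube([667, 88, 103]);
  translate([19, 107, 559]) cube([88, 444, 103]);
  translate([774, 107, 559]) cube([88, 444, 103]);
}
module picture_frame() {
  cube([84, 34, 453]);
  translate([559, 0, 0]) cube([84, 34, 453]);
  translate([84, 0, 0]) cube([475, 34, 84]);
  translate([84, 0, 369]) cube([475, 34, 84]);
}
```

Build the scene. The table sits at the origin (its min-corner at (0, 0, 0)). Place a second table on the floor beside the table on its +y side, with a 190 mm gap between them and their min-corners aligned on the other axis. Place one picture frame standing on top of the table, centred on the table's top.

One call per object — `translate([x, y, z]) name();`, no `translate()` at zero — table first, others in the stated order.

table();
translate([0, 1148, 0]) table_2();
translate([237, 462, 752]) picture_frame();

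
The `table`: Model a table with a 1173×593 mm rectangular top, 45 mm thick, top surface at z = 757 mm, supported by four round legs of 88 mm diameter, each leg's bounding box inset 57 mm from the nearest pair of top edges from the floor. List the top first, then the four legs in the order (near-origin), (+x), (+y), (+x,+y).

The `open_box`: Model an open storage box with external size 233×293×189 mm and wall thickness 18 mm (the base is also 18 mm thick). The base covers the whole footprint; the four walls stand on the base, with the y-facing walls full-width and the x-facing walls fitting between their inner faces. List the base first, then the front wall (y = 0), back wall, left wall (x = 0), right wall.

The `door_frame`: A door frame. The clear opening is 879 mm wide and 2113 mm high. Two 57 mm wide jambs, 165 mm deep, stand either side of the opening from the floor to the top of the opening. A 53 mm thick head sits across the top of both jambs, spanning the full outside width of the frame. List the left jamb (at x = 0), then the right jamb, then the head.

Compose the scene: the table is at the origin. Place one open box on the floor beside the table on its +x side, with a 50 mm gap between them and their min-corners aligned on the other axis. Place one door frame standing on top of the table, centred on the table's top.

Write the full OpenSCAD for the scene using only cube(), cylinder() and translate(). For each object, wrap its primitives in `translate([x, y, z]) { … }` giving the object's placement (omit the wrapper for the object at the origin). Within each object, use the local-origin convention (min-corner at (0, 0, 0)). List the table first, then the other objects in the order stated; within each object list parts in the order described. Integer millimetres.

translate([0, 0, 712]) cube([1173, 593, 45]);
translate([101, 101, 0]) cylinder(h = 712, r = 44);
translate([1072, 101, 0]) cylinder(h = 712, r = 44);
translate([101, 492, 0]) cylinder(h = 712, r = 44);
translate([1072, 492, 0]) cylinder(h = 712, r = 44);
translate([1223, 0, 0]) {
  cube([233, 293, 18]);
  translate([0, 0, 18]) cube([233, 18, 171]);
  translate([0, 275, 18]) cube([233, 18, 171]);
  translate([0, 18, 18]) cube([18, 257, 171]);
  translate([215, 18, 18]) cube([18, 257, 171]);
}
translate([90, 214, 757]) {
  cube([57, 165, 2113]);
  translate([936, 0, 0]) cube([57, 165, 2113]);
  translate([0, 0, 2113]) cube([993, 165, 53]);
}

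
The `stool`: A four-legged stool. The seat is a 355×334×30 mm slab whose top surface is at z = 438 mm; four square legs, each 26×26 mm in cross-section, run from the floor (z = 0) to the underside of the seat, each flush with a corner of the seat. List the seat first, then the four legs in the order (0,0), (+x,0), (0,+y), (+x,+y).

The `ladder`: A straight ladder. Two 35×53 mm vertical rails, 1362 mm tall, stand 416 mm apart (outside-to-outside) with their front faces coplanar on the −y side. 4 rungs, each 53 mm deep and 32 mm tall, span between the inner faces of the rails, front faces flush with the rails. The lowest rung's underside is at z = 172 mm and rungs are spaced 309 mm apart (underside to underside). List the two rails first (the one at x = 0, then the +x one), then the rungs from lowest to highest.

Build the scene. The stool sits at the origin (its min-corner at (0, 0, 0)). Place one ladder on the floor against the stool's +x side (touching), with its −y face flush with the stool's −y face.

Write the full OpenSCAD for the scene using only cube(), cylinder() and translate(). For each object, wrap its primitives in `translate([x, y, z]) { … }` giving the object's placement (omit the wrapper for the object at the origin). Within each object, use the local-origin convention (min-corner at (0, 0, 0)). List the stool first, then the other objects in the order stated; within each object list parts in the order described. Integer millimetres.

translate([0, 0, 408]) cube([355, 334, 30]);
cube([26, 26, 408]);
translate([329, 0, 0]) cube([26, 26, 408]);
translate([0, 308, 0]) cube([26, 26, 408]);
translate([329, 308, 0]) cube([26, 26, 408]);
translate([355, 0, 0]) {
  cube([35, 53, 1362]);
  translate([381, 0, 0]) cube([35, 53, 1362]);
  translate([35, 0, 172]) cube([346, 53, 32]);
  translate([35, 0, 481]) cube([346, 53, 32]);
  translate([35, 0, 790]) cube([346, 53, 32]);
  translate([35, 0, 1099]) cube([346, 53, 32]);
}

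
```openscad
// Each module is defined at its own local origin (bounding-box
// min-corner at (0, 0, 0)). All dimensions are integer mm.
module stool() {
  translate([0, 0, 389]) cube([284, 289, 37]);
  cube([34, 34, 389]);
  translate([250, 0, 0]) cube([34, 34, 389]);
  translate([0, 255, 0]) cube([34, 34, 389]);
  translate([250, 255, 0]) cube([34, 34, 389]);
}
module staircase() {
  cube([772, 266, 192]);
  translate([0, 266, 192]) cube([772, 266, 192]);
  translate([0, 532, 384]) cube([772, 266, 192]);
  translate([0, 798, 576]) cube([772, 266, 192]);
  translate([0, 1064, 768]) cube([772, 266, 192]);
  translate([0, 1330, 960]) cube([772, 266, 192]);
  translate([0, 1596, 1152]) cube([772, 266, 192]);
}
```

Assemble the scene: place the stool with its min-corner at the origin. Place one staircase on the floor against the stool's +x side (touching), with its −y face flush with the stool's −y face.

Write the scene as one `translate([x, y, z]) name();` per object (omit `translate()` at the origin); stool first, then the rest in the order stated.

stool();
translate([284, 0, 0]) staircase();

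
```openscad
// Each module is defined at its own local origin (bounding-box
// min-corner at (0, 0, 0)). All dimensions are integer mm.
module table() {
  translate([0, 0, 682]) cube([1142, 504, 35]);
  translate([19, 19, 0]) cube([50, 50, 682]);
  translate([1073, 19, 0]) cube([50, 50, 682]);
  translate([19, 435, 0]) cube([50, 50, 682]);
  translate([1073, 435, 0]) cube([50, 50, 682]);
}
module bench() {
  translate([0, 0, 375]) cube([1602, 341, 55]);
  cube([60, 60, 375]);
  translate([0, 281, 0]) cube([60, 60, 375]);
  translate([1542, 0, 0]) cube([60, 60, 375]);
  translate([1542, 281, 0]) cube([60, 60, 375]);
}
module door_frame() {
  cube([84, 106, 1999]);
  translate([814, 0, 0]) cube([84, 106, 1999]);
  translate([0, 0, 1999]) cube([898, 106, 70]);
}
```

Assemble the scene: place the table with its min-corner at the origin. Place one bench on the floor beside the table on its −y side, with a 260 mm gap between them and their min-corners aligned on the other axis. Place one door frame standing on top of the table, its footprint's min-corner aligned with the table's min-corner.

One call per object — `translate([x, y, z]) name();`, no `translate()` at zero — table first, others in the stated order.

table();
translate([0, -601, 0]) bench();
translate([0, 0, 717]) door_frame();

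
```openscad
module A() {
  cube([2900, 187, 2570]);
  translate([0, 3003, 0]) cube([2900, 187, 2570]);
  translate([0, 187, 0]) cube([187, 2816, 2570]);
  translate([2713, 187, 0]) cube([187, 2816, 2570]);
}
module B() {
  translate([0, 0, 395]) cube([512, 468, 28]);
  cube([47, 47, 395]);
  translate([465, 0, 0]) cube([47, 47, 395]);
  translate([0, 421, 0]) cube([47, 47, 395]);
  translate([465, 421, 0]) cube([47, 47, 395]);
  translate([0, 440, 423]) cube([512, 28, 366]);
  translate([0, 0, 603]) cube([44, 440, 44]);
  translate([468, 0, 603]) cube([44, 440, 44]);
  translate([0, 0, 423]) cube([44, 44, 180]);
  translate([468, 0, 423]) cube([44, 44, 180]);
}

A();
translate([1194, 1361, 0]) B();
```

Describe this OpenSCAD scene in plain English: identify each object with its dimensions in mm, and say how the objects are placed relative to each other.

A is a box-shaped house frame (walls only): outside footprint 2900×3190 mm, wall height 2570 mm, wall thickness 187 mm. The two y-facing walls run the full x-width; the two x-facing walls fit between the inner faces of the y-facing walls.

B is a chair. The seat is a 512×468×28 mm slab with its top at z = 423 mm, on four 47×47 mm corner legs (flush with the seat edges, standing on z = 0). A flat backrest 28 mm thick, 366 mm tall, spans the full seat width and rises from the seat top along its +y edge, rear face flush with the rear of the seat. Two armrests of 44×44 mm section run along each side from the seat's front edge to the front of the backrest, top faces 224 mm above the seat top and outer faces flush with the seat's x-edges; a 44×44 mm post under the front of each armrest stands on the seat at the front corner.

The chair sits inside the house frame, centred.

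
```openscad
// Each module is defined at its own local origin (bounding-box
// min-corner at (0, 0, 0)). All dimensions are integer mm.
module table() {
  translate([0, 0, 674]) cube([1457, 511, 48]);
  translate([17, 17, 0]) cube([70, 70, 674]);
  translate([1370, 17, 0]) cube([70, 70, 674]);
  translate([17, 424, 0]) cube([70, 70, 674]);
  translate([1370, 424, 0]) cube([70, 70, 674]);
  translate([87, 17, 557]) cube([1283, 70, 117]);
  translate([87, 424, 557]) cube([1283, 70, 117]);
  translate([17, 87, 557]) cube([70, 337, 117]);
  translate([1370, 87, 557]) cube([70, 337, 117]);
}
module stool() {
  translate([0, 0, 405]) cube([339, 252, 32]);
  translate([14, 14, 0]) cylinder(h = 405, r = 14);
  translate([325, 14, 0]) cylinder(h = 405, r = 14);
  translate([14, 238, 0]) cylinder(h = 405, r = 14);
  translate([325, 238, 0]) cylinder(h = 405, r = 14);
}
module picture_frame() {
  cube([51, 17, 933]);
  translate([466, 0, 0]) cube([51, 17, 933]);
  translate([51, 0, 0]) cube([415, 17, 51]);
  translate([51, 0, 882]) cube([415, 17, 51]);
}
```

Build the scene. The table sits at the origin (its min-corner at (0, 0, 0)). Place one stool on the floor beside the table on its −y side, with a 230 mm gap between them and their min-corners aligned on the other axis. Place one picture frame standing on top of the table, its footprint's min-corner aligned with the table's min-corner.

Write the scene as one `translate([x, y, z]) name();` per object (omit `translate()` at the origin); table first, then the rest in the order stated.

table();
translate([0, -482, 0]) stool();
translate([0, 0, 722]) picture_frame();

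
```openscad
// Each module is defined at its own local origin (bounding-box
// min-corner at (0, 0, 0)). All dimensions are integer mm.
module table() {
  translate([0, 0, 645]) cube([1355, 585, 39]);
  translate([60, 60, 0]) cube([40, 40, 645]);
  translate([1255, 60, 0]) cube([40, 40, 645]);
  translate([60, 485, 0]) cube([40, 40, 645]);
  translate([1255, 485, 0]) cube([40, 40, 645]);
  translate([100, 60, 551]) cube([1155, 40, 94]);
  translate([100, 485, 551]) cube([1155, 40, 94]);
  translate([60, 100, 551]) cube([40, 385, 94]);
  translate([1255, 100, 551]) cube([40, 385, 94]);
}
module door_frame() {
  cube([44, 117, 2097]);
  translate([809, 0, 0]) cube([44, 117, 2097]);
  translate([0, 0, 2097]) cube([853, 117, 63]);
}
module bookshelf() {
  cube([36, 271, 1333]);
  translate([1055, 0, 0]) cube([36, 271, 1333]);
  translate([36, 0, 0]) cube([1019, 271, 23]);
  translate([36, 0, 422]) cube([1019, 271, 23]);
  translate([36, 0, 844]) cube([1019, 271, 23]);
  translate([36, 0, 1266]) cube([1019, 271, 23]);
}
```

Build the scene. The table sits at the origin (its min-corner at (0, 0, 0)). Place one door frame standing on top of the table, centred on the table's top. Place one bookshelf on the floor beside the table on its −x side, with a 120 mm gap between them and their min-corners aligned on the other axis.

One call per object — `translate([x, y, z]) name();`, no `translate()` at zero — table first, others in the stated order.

table();
translate([251, 234, 684]) door_frame();
translate([-1211, 0, 0]) bookshelf();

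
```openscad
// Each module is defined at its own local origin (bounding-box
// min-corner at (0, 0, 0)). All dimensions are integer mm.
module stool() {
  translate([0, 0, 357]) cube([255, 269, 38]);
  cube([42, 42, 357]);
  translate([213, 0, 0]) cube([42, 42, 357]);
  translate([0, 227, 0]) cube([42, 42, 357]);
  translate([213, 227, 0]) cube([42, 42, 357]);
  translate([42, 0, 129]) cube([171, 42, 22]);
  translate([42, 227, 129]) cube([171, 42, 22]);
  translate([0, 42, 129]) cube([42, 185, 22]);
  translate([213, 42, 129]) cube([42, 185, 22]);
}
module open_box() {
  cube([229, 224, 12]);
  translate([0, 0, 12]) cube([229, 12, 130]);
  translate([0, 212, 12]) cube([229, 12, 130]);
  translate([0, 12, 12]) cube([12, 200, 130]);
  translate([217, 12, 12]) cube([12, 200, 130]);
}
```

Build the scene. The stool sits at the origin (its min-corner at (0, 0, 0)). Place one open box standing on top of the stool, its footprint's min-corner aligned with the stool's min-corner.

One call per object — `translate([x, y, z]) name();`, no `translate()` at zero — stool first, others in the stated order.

stool();
translate([0, 0, 395]) open_box();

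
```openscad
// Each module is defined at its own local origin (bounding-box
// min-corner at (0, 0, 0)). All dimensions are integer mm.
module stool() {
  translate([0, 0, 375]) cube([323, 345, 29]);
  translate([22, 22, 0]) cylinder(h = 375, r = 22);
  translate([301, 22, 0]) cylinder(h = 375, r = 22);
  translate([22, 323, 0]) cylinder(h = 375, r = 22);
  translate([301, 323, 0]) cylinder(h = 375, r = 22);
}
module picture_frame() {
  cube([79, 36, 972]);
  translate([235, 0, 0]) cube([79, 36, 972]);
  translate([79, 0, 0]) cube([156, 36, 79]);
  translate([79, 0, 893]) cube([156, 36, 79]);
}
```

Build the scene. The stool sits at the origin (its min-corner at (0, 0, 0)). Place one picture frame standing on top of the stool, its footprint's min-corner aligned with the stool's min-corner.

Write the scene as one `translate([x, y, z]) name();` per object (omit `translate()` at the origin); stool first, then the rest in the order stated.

stool();
translate([0, 0, 404]) picture_frame();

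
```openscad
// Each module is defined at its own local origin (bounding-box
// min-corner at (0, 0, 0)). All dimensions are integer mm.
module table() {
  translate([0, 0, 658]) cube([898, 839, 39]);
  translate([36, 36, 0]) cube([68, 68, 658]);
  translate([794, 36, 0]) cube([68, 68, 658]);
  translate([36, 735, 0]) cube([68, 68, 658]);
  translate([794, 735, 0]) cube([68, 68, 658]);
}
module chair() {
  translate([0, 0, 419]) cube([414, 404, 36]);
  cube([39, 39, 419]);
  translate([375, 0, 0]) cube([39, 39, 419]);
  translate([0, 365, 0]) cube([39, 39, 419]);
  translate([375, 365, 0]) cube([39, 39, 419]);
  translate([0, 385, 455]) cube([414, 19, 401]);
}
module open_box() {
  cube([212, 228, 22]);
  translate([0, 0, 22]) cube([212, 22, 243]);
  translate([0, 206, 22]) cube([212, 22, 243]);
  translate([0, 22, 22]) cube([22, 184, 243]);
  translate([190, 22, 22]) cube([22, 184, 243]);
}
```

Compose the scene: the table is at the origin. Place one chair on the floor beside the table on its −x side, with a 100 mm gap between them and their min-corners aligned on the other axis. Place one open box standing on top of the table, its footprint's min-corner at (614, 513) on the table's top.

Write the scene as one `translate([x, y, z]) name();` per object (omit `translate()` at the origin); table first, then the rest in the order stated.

table();
translate([-514, 0, 0]) chair();
translate([614, 513, 697]) open_box();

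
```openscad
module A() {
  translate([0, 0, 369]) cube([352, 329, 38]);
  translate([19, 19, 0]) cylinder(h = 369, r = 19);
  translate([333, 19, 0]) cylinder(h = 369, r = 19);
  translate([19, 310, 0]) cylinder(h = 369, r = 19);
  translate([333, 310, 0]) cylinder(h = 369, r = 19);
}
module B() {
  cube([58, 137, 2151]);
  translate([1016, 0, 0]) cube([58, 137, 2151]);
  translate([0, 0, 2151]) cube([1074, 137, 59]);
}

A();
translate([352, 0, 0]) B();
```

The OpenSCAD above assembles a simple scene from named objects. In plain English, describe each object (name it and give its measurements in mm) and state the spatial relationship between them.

A is a simple wooden stool: a rectangular seat 352 mm (x) by 329 mm (y), 38 mm thick, top face at z = 407 mm, on four round legs, each 38 mm in diameter. The legs rest on z = 0, each leg's axis is inset half a diameter from the nearest pair of seat edges (so the leg's bounding box is flush with the corner).

B is a rectangular door frame: two vertical jambs of 58×137 mm section, 2151 mm tall, with a clear opening 958 mm wide between their inner faces. A header 59 mm tall and 137 mm deep lies on top of the jambs and spans the full outside width.

The door frame is against the stool's +x side, with their −y faces flush.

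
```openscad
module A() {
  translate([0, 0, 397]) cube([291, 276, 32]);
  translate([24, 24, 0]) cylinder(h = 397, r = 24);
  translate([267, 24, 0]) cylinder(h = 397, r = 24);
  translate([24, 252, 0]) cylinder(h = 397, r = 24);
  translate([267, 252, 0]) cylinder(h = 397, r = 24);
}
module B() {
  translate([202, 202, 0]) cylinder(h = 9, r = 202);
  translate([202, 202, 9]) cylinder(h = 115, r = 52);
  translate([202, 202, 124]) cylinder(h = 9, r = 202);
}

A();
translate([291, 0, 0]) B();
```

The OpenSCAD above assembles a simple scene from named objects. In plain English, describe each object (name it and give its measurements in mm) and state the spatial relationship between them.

A is a simple wooden stool: a rectangular seat 291 mm (x) by 276 mm (y), 32 mm thick, top face at z = 429 mm, on four round legs, each 48 mm in diameter. The legs rest on z = 0, each leg's axis is inset half a diameter from the nearest pair of seat edges (so the leg's bounding box is flush with the corner).

B is a spool: two coaxial disc flanges of radius 202 mm and thickness 9 mm, joined by a core cylinder of radius 52 mm and height 115 mm. The lower flange rests on z = 0 and the three cylinders share a vertical axis.

The spool is against the stool's +x side, with their −y faces flush.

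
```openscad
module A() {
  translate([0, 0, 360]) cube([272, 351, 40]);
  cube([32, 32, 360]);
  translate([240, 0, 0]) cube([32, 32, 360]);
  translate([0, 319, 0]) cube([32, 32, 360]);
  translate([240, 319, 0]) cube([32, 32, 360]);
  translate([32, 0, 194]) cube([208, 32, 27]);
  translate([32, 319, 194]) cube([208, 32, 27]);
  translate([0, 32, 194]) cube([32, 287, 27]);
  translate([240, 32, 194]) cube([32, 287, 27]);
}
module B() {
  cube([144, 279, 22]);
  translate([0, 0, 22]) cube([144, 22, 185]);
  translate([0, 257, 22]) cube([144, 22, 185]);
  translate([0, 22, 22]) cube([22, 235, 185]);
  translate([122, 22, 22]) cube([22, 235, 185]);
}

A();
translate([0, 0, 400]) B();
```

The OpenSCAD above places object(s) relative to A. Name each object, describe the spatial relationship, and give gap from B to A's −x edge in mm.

A is a stool. B is an open box. The open box is on top of the stool. The gap from the open box to the stool's −x edge is 0 mm.

The open box's min-x is at 0; the stool's min-x is 0; gap = 0 mm.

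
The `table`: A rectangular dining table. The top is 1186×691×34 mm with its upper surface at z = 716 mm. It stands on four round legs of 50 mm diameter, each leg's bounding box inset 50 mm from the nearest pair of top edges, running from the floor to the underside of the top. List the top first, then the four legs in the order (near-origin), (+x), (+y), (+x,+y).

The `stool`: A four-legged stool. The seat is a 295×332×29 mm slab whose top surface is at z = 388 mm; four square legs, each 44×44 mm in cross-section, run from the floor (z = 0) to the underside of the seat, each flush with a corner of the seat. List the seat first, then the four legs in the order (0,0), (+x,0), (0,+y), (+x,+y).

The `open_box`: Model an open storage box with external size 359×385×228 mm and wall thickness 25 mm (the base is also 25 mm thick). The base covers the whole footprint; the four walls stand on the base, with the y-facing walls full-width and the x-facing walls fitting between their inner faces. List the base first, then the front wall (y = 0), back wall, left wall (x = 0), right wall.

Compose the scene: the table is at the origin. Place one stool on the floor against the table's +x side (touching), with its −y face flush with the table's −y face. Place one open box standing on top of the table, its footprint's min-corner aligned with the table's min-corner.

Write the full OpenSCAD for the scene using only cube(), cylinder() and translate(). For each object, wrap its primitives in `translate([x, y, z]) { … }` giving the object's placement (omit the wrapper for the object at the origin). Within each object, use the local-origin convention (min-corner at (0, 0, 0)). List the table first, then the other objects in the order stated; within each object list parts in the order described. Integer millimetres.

translate([0, 0, 682]) cube([1186, 691, 34]);
translate([75, 75, 0]) cylinder(h = 682, r = 25);
translate([1111, 75, 0]) cylinder(h = 682, r = 25);
translate([75, 616, 0]) cylinder(h = 682, r = 25);
translate([1111, 616, 0]) cylinder(h = 682, r = 25);
translate([1186, 0, 0]) {
  translate([0, 0, 359]) cube([295, 332, 29]);
  cube([44, 44, 359]);
  translate([251, 0, 0]) cube([44, 44, 359]);
  translate([0, 288, 0]) cube([44, 44, 359]);
  translate([251, 288, 0]) cube([44, 44, 359]);
}
translate([0, 0, 716]) {
  cube([359, 385, 25]);
  translate([0, 0, 25]) cube([359, 25, 203]);
  translate([0, 360, 25]) cube([359, 25, 203]);
  translate([0, 25, 25]) cube([25, 335, 203]);
  translate([334, 25, 25]) cube([25, 335, 203]);
}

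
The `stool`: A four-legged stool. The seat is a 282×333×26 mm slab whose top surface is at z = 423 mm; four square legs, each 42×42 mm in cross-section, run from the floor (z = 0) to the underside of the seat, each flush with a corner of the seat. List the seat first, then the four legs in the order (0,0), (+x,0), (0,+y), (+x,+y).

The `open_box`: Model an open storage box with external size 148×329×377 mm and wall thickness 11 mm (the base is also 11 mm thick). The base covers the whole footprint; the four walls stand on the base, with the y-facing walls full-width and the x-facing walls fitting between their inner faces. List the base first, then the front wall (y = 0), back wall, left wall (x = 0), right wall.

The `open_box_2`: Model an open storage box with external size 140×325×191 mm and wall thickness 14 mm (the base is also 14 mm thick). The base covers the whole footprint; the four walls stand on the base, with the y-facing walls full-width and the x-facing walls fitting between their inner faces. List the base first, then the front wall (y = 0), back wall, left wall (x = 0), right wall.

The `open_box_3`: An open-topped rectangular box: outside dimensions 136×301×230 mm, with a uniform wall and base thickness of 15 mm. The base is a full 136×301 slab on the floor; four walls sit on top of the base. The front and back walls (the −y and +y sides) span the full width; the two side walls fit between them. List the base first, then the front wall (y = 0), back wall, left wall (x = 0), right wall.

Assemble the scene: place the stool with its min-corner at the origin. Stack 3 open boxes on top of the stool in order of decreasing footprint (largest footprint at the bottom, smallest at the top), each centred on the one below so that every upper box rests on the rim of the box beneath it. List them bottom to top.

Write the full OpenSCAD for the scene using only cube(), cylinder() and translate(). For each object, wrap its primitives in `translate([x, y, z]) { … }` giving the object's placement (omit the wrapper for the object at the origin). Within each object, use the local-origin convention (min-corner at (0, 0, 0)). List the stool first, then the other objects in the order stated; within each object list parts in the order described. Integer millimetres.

translate([0, 0, 397]) cube([282, 333, 26]);
cube([42, 42, 397]);
translate([240, 0, 0]) cube([42, 42, 397]);
translate([0, 291, 0]) cube([42, 42, 397]);
translate([240, 291, 0]) cube([42, 42, 397]);
translate([67, 2, 423]) {
  cube([148, 329, 11]);
  translate([0, 0, 11]) cube([148, 11, 366]);
  translate([0, 318, 11]) cube([148, 11, 366]);
  translate([0, 11, 11]) cube([11, 307, 366]);
  translate([137, 11, 11]) cube([11, 307, 366]);
}
translate([71, 4, 800]) {
  cube([140, 325, 14]);
  translate([0, 0, 14]) cube([140, 14, 177]);
  translate([0, 311, 14]) cube([140, 14, 177]);
  translate([0, 14, 14]) cube([14, 297, 177]);
  translate([126, 14, 14]) cube([14, 297, 177]);
}
translate([73, 16, 991]) {
  cube([136, 301, 15]);
  translate([0, 0, 15]) cube([136, 15, 215]);
  translate([0, 286, 15]) cube([136, 15, 215]);
  translate([0, 15, 15]) cube([15, 271, 215]);
  translate([121, 15, 15]) cube([15, 271, 215]);
}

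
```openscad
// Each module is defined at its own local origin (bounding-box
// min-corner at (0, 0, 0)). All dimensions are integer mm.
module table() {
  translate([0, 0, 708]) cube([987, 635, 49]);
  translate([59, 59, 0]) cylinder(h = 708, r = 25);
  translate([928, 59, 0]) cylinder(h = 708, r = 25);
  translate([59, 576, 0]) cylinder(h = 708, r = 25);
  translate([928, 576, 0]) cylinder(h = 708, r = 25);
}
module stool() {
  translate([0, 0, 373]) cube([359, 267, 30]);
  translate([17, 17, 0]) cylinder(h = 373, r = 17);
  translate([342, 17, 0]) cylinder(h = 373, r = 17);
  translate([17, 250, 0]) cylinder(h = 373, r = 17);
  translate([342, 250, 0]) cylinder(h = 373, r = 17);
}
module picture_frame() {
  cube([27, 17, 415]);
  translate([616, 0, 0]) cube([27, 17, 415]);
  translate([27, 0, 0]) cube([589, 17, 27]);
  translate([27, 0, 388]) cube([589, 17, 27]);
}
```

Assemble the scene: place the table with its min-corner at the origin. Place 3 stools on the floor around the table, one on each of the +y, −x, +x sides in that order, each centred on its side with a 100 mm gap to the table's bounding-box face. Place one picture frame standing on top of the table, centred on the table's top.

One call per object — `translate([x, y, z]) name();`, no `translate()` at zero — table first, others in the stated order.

table();
translate([314, 735, 0]) stool();
translate([-459, 184, 0]) stool();
translate([1087, 184, 0]) stool();
translate([172, 309, 757]) picture_frame();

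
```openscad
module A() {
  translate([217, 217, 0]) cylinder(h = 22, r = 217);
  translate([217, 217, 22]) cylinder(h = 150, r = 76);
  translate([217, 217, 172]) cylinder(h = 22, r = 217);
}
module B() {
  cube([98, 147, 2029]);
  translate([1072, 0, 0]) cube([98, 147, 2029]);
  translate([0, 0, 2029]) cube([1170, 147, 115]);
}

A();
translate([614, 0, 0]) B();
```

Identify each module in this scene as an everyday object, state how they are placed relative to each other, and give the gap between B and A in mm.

A is a spool. B is a door frame. The door frame is on the floor beside the spool on its +x side. The gap between the door frame and the spool is 180 mm.

The door frame's nearest face is 180 mm from the spool's +x face.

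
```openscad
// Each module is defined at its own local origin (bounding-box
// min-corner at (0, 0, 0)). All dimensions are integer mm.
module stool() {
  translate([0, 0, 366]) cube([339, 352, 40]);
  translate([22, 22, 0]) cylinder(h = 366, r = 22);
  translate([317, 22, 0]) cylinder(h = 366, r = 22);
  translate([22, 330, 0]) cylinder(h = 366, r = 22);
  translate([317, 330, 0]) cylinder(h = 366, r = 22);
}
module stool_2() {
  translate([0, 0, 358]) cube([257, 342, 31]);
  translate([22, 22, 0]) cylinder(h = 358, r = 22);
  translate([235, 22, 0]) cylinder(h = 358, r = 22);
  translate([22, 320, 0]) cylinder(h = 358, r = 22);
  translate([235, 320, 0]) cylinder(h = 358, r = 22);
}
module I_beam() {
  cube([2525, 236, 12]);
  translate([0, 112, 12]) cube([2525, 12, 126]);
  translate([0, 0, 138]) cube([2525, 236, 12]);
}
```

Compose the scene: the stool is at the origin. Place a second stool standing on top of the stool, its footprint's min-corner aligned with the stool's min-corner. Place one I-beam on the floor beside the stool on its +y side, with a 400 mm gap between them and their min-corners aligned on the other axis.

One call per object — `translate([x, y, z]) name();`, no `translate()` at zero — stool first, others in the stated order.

stool();
translate([0, 0, 406]) stool_2();
translate([0, 752, 0]) I_beam();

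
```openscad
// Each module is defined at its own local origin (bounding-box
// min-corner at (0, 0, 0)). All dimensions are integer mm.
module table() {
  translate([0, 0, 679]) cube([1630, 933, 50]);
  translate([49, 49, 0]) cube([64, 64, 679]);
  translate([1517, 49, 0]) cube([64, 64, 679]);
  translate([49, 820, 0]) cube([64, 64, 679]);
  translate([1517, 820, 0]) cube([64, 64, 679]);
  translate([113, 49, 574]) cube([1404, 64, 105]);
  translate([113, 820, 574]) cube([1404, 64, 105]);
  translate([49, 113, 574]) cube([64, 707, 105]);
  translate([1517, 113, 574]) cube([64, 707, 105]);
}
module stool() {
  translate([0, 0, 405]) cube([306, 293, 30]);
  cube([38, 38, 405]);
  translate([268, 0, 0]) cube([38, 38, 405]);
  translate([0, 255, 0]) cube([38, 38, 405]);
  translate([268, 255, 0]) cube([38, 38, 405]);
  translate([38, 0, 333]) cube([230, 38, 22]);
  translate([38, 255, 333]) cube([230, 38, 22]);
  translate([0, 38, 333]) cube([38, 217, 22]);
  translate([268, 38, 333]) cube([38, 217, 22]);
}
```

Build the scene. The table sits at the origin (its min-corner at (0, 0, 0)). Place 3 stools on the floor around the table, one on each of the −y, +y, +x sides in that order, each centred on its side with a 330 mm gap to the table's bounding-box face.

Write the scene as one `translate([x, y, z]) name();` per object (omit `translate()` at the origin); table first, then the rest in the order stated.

table();
translate([662, -623, 0]) stool();
translate([662, 1263, 0]) stool();
translate([1960, 320, 0]) stool();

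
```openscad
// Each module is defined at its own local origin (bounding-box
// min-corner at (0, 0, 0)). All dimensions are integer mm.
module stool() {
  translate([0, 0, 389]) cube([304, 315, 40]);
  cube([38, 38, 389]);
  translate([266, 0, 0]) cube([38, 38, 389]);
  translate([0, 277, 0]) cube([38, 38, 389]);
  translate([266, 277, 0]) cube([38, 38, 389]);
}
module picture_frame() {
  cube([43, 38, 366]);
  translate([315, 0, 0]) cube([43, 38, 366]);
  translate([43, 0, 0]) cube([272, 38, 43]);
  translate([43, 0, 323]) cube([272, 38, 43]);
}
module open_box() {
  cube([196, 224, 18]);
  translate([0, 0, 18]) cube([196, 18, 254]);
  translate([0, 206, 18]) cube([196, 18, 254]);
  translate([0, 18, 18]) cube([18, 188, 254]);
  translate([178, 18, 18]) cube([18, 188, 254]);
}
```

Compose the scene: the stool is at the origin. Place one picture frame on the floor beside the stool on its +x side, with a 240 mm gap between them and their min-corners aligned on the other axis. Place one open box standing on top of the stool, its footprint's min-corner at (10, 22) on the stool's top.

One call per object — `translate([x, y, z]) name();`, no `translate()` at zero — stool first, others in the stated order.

stool();
translate([544, 0, 0]) picture_frame();
translate([10, 22, 429]) open_box();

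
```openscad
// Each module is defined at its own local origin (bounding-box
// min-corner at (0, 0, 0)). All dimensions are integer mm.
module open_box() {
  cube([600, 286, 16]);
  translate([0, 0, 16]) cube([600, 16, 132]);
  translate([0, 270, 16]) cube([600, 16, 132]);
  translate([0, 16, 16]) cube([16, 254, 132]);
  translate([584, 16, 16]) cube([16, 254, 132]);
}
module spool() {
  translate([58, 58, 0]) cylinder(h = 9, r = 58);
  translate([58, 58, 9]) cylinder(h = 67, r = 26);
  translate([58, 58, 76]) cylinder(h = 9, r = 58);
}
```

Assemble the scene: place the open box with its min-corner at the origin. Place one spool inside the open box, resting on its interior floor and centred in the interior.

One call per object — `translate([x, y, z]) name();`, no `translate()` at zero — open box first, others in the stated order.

open_box();
translate([242, 85, 16]) spool();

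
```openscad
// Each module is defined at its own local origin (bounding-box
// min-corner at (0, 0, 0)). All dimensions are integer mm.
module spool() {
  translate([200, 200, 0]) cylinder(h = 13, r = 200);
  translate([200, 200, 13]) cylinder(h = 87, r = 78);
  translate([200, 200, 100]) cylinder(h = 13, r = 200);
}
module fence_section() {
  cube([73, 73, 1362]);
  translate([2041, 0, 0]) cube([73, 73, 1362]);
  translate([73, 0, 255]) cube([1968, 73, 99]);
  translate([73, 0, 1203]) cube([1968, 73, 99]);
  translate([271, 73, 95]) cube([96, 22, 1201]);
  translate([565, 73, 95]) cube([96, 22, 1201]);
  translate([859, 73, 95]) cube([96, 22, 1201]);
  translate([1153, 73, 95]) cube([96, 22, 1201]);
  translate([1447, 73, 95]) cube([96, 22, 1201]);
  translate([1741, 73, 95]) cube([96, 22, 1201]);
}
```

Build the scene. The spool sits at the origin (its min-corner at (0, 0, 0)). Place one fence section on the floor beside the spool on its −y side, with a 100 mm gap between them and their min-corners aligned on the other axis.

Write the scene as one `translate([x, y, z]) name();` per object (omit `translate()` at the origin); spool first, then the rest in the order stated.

spool();
translate([0, -195, 0]) fence_section();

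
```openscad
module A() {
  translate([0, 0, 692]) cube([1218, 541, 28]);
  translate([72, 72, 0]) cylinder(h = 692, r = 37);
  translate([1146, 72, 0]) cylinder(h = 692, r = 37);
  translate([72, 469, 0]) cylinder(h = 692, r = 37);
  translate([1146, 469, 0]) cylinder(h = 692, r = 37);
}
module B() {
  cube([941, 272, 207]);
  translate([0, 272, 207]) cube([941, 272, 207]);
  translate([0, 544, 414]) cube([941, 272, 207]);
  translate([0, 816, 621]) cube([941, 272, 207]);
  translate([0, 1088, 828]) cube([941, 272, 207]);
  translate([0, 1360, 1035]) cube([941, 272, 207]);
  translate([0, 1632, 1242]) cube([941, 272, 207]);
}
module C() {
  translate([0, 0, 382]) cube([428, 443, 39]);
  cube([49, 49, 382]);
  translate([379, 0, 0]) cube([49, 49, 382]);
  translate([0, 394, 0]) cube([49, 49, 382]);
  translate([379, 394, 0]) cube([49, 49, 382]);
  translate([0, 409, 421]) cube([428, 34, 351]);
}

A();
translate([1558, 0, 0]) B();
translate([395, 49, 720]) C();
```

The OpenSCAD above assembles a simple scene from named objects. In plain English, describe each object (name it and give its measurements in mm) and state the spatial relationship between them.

A is a table: top 1218 mm (x) × 541 mm (y), 28 mm thick, upper face at z = 720 mm, on four round legs of 74 mm diameter, each leg's bounding box inset 35 mm from the nearest pair of top edges, running from z = 0 to the bottom of the top.

B is a run of 7 identical solid stair steps. Each tread is 941×272 mm and each step block is 207 mm high. Step 1 rests on the floor; step k is offset from step 1 by (k−1)×272 mm in y and (k−1)×207 mm in z.

C is a chair: 428×443 mm seat, 39 mm thick, top at z = 421 mm, on four 49 mm square corner legs flush with the seat edges. A 34 mm thick backrest slab spans the full seat width, extending 351 mm above the seat top, its back face flush with the seat's +y edge.

The staircase is on the floor beside the table on its +x side. The chair is on top of the table, centred.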